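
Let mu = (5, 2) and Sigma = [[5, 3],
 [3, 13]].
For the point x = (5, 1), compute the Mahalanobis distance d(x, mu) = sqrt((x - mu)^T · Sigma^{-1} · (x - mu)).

Step 1 — centre the observation: (x - mu) = (0, -1).

Step 2 — invert Sigma. det(Sigma) = 5·13 - (3)² = 56.
  Sigma^{-1} = (1/det) · [[d, -b], [-b, a]] = [[0.2321, -0.0536],
 [-0.0536, 0.0893]].

Step 3 — form the quadratic (x - mu)^T · Sigma^{-1} · (x - mu):
  Sigma^{-1} · (x - mu) = (0.0536, -0.0893).
  (x - mu)^T · [Sigma^{-1} · (x - mu)] = (0)·(0.0536) + (-1)·(-0.0893) = 0.0893.

Step 4 — take square root: d = √(0.0893) ≈ 0.2988.

d(x, mu) = √(0.0893) ≈ 0.2988


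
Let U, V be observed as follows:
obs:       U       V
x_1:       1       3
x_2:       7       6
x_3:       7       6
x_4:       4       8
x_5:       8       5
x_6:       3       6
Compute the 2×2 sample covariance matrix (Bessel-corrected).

Step 1 — column means:
  mean(U) = (1 + 7 + 7 + 4 + 8 + 3) / 6 = 30/6 = 5
  mean(V) = (3 + 6 + 6 + 8 + 5 + 6) / 6 = 34/6 = 5.6667

Step 2 — sample covariance S[i,j] = (1/(n-1)) · Σ_k (x_{k,i} - mean_i) · (x_{k,j} - mean_j), with n-1 = 5.
  S[U,U] = ((-4)·(-4) + (2)·(2) + (2)·(2) + (-1)·(-1) + (3)·(3) + (-2)·(-2)) / 5 = 38/5 = 7.6
  S[U,V] = ((-4)·(-2.6667) + (2)·(0.3333) + (2)·(0.3333) + (-1)·(2.3333) + (3)·(-0.6667) + (-2)·(0.3333)) / 5 = 7/5 = 1.4
  S[V,V] = ((-2.6667)·(-2.6667) + (0.3333)·(0.3333) + (0.3333)·(0.3333) + (2.3333)·(2.3333) + (-0.6667)·(-0.6667) + (0.3333)·(0.3333)) / 5 = 13.3333/5 = 2.6667

S is symmetric (S[j,i] = S[i,j]). Assembling:

S = [[7.6, 1.4],
 [1.4, 2.6667]]


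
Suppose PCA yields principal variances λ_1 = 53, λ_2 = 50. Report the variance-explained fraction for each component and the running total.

Step 1 — total variance = trace(Sigma) = Σ λ_i = 53 + 50 = 103.

Step 2 — fraction explained by component i = λ_i / Σ λ:
  PC1: 53/103 = 0.5146
  PC2: 50/103 = 0.4854

Step 3 — cumulative fraction after k components = (λ_1 + ... + λ_k) / Σ λ:
  k = 1: 53/103 = 0.5146
  k = 2: (53 + 50)/103 = 103/103 = 1

Summary (fraction, with percent):

explained: PC1 0.5146 (51.46%), PC2 0.4854 (48.54%);  cumulative: 0.5146, 1


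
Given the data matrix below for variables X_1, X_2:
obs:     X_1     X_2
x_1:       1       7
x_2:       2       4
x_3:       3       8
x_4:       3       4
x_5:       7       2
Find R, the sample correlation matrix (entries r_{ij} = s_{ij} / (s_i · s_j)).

Step 1 — column means:
  mean(X_1) = (1 + 2 + 3 + 3 + 7) / 5 = 16/5 = 3.2
  mean(X_2) = (7 + 4 + 8 + 4 + 2) / 5 = 25/5 = 5

Step 2 — sample variances and covariances s[i,j] = (1/(n-1)) · Σ_k (x_{k,i} - mean_i) · (x_{k,j} - mean_j), with n-1 = 4:
  s[X_1,X_1] = ((-2.2)·(-2.2) + (-1.2)·(-1.2) + (-0.2)·(-0.2) + (-0.2)·(-0.2) + (3.8)·(3.8)) / 4 = 20.8/4 = 5.2
  s[X_1,X_2] = ((-2.2)·(2) + (-1.2)·(-1) + (-0.2)·(3) + (-0.2)·(-1) + (3.8)·(-3)) / 4 = -15/4 = -3.75
  s[X_2,X_2] = ((2)·(2) + (-1)·(-1) + (3)·(3) + (-1)·(-1) + (-3)·(-3)) / 4 = 24/4 = 6
  Sample standard deviations s_i = √(s[i,i]):
  s(X_1) = √(5.2) = 2.2804
  s(X_2) = √(6) = 2.4495

Step 3 — r_{ij} = s_{ij} / (s_i · s_j):
  r[X_1,X_1] = 1 (diagonal).
  r[X_1,X_2] = -3.75 / (2.2804 · 2.4495) = -3.75 / 5.5857 = -0.6714
  r[X_2,X_2] = 1 (diagonal).

R is symmetric with unit diagonal. Assembling:

R = [[1, -0.6714],
 [-0.6714, 1]]


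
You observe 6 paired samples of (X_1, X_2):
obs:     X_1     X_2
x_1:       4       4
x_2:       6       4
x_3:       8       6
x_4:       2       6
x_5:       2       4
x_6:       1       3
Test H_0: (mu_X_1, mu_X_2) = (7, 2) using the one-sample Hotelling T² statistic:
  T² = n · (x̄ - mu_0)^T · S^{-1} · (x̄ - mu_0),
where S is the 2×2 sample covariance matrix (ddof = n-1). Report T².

Step 1 — sample mean vector:
  mean(X_1) = (4 + 6 + 8 + 2 + 2 + 1) / 6 = 23/6 = 3.8333
  mean(X_2) = (4 + 4 + 6 + 6 + 4 + 3) / 6 = 27/6 = 4.5
  x̄ = (3.8333, 4.5),  deviation x̄ - mu_0 = (3.8333, 4.5) - (7, 2) = (-3.1667, 2.5).

Step 2 — sample covariance matrix, S[i,j] = (1/(n-1)) · Σ_k (x_{k,i} - mean_i) · (x_{k,j} - mean_j), divisor n-1 = 5:
  S[X_1,X_1] = ((0.1667)·(0.1667) + (2.1667)·(2.1667) + (4.1667)·(4.1667) + (-1.8333)·(-1.8333) + (-1.8333)·(-1.8333) + (-2.8333)·(-2.8333)) / 5 = 36.8333/5 = 7.3667
  S[X_1,X_2] = ((0.1667)·(-0.5) + (2.1667)·(-0.5) + (4.1667)·(1.5) + (-1.8333)·(1.5) + (-1.8333)·(-0.5) + (-2.8333)·(-1.5)) / 5 = 7.5/5 = 1.5
  S[X_2,X_2] = ((-0.5)·(-0.5) + (-0.5)·(-0.5) + (1.5)·(1.5) + (1.5)·(1.5) + (-0.5)·(-0.5) + (-1.5)·(-1.5)) / 5 = 7.5/5 = 1.5
  S = [[7.3667, 1.5],
 [1.5, 1.5]].

Step 3 — invert S. det(S) = 7.3667·1.5 - (1.5)² = 8.8.
  S^{-1} = (1/det) · [[d, -b], [-b, a]] = [[0.1705, -0.1705],
 [-0.1705, 0.8371]].

Step 4 — quadratic form (x̄ - mu_0)^T · S^{-1} · (x̄ - mu_0):
  S^{-1} · (x̄ - mu_0) = (-0.9659, 2.6326),
  (x̄ - mu_0)^T · [...] = (-3.1667)·(-0.9659) + (2.5)·(2.6326) = 9.6402.

Step 5 — scale by n: T² = 6 · 9.6402 = 57.8409.

T² ≈ 57.8409


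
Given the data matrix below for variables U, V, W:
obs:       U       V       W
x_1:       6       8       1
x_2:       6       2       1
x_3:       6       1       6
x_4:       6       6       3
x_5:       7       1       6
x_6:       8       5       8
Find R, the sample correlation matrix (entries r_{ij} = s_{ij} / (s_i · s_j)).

Step 1 — column means:
  mean(U) = (6 + 6 + 6 + 6 + 7 + 8) / 6 = 39/6 = 6.5
  mean(V) = (8 + 2 + 1 + 6 + 1 + 5) / 6 = 23/6 = 3.8333
  mean(W) = (1 + 1 + 6 + 3 + 6 + 8) / 6 = 25/6 = 4.1667

Step 2 — sample variances and covariances s[i,j] = (1/(n-1)) · Σ_k (x_{k,i} - mean_i) · (x_{k,j} - mean_j), with n-1 = 5:
  s[U,U] = ((-0.5)·(-0.5) + (-0.5)·(-0.5) + (-0.5)·(-0.5) + (-0.5)·(-0.5) + (0.5)·(0.5) + (1.5)·(1.5)) / 5 = 3.5/5 = 0.7
  s[U,V] = ((-0.5)·(4.1667) + (-0.5)·(-1.8333) + (-0.5)·(-2.8333) + (-0.5)·(2.1667) + (0.5)·(-2.8333) + (1.5)·(1.1667)) / 5 = -0.5/5 = -0.1
  s[U,W] = ((-0.5)·(-3.1667) + (-0.5)·(-3.1667) + (-0.5)·(1.8333) + (-0.5)·(-1.1667) + (0.5)·(1.8333) + (1.5)·(3.8333)) / 5 = 9.5/5 = 1.9
  s[V,V] = ((4.1667)·(4.1667) + (-1.8333)·(-1.8333) + (-2.8333)·(-2.8333) + (2.1667)·(2.1667) + (-2.8333)·(-2.8333) + (1.1667)·(1.1667)) / 5 = 42.8333/5 = 8.5667
  s[V,W] = ((4.1667)·(-3.1667) + (-1.8333)·(-3.1667) + (-2.8333)·(1.8333) + (2.1667)·(-1.1667) + (-2.8333)·(1.8333) + (1.1667)·(3.8333)) / 5 = -15.8333/5 = -3.1667
  s[W,W] = ((-3.1667)·(-3.1667) + (-3.1667)·(-3.1667) + (1.8333)·(1.8333) + (-1.1667)·(-1.1667) + (1.8333)·(1.8333) + (3.8333)·(3.8333)) / 5 = 42.8333/5 = 8.5667
  Sample standard deviations s_i = √(s[i,i]):
  s(U) = √(0.7) = 0.8367
  s(V) = √(8.5667) = 2.9269
  s(W) = √(8.5667) = 2.9269

Step 3 — r_{ij} = s_{ij} / (s_i · s_j):
  r[U,U] = 1 (diagonal).
  r[U,V] = -0.1 / (0.8367 · 2.9269) = -0.1 / 2.4488 = -0.0408
  r[U,W] = 1.9 / (0.8367 · 2.9269) = 1.9 / 2.4488 = 0.7759
  r[V,V] = 1 (diagonal).
  r[V,W] = -3.1667 / (2.9269 · 2.9269) = -3.1667 / 8.5667 = -0.3696
  r[W,W] = 1 (diagonal).

R is symmetric with unit diagonal. Assembling:

R = [[1, -0.0408, 0.7759],
 [-0.0408, 1, -0.3696],
 [0.7759, -0.3696, 1]]


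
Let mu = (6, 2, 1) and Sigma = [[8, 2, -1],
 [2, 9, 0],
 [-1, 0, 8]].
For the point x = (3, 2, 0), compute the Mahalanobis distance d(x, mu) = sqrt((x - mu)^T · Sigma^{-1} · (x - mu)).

Step 1 — centre the observation: (x - mu) = (-3, 0, -1).

Step 2 — invert Sigma (cofactor / det for 3×3, or solve directly):
  Sigma^{-1} = [[0.1346, -0.0299, 0.0168],
 [-0.0299, 0.1178, -0.0037],
 [0.0168, -0.0037, 0.1271]].

Step 3 — form the quadratic (x - mu)^T · Sigma^{-1} · (x - mu):
  Sigma^{-1} · (x - mu) = (-0.4206, 0.0935, -0.1776).
  (x - mu)^T · [Sigma^{-1} · (x - mu)] = (-3)·(-0.4206) + (0)·(0.0935) + (-1)·(-0.1776) = 1.4393.

Step 4 — take square root: d = √(1.4393) ≈ 1.1997.

d(x, mu) = √(1.4393) ≈ 1.1997


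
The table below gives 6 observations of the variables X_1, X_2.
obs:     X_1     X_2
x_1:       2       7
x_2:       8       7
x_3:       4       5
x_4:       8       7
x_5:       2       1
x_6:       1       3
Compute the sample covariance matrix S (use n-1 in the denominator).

Step 1 — column means:
  mean(X_1) = (2 + 8 + 4 + 8 + 2 + 1) / 6 = 25/6 = 4.1667
  mean(X_2) = (7 + 7 + 5 + 7 + 1 + 3) / 6 = 30/6 = 5

Step 2 — sample covariance S[i,j] = (1/(n-1)) · Σ_k (x_{k,i} - mean_i) · (x_{k,j} - mean_j), with n-1 = 5.
  S[X_1,X_1] = ((-2.1667)·(-2.1667) + (3.8333)·(3.8333) + (-0.1667)·(-0.1667) + (3.8333)·(3.8333) + (-2.1667)·(-2.1667) + (-3.1667)·(-3.1667)) / 5 = 48.8333/5 = 9.7667
  S[X_1,X_2] = ((-2.1667)·(2) + (3.8333)·(2) + (-0.1667)·(0) + (3.8333)·(2) + (-2.1667)·(-4) + (-3.1667)·(-2)) / 5 = 26/5 = 5.2
  S[X_2,X_2] = ((2)·(2) + (2)·(2) + (0)·(0) + (2)·(2) + (-4)·(-4) + (-2)·(-2)) / 5 = 32/5 = 6.4

S is symmetric (S[j,i] = S[i,j]). Assembling:

S = [[9.7667, 5.2],
 [5.2, 6.4]]


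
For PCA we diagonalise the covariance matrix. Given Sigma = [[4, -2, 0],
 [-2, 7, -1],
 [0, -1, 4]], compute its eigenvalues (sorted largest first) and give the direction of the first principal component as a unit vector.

Step 1 — characteristic polynomial p(λ) = det(λI - Sigma) = λ³ - tr·λ² + c_1·λ - det, where tr = trace, c_1 = sum of the principal 2×2 minors, det = det(Sigma):
  tr = 4 + 7 + 4 = 15,
  c_1 = (4·7 - (-2)²) + (4·4 - (0)²) + (7·4 - (-1)²) = 24 + 16 + 27 = 67,
  det = 4·(7·4 - (-1)²) - (-2)·((-2)·4 - (-1)·(0)) + (0)·((-2)·(-1) - 7·(0)) = 4·(27) - (-2)·(-8) + (0)·(2) = 92.
  So p(λ) = λ³ - 15λ² + 67λ - 92.
Step 2 — look for an integer root (rational root theorem: any rational root is an integer divisor of 92). Testing λ = 4:
  p(4) = 64 - 240 + 268 - 92 = 0  ✓
  Dividing out (λ - 4): p(λ) = (λ - 4)(λ² - 11λ + 23).
Step 3 — remaining eigenvalues from the quadratic λ² - 11λ + 23 = 0:
  Δ = 11² - 4·23 = 121 - 92 = 29,  λ = (11 ± √29)/2 = (11 ± 5.3852)/2 ≈ 8.1926 or 2.8074.
  Sorted: λ_1 = 8.1926,  λ_2 = 4,  λ_3 = 2.8074  (check: sum = 15 = tr ✓).

Step 4 — unit eigenvector for λ_1 ≈ 8.1926: v spans the null space of (Sigma - λ_1 I), whose rows are
  r_1 = (-4.1926, -2, 0),  r_2 = (-2, -1.1926, -1),  r_3 = (0, -1, -4.1926).
  v is orthogonal to every row, so take v ∝ r_1 × r_2 = ((-2)·(-1) - (0)·(-1.1926), (0)·(-2) - (-4.1926)·(-1), (-4.1926)·(-1.1926) - (-2)·(-2)) ≈ (2, -4.1926, 1).
  Let u = (2, -4.1926, 1).
  ||u|| = √((2)² + (-4.1926)² + (1)²) = √(22.5777) ≈ 4.7516,  v_1 = u/||u|| ≈ (0.4209, -0.8824, 0.2105) (||v_1|| = 1).

λ_1 = 8.1926,  λ_2 = 4,  λ_3 = 2.8074;  v_1 ≈ (0.4209, -0.8824, 0.2105)


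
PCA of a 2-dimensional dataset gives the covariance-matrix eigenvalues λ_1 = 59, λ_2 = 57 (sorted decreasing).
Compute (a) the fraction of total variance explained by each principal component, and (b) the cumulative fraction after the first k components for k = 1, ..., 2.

Step 1 — total variance = trace(Sigma) = Σ λ_i = 59 + 57 = 116.

Step 2 — fraction explained by component i = λ_i / Σ λ:
  PC1: 59/116 = 0.5086
  PC2: 57/116 = 0.4914

Step 3 — cumulative fraction after k components = (λ_1 + ... + λ_k) / Σ λ:
  k = 1: 59/116 = 0.5086
  k = 2: (59 + 57)/116 = 116/116 = 1

Summary (fraction, with percent):

explained: PC1 0.5086 (50.86%), PC2 0.4914 (49.14%);  cumulative: 0.5086, 1


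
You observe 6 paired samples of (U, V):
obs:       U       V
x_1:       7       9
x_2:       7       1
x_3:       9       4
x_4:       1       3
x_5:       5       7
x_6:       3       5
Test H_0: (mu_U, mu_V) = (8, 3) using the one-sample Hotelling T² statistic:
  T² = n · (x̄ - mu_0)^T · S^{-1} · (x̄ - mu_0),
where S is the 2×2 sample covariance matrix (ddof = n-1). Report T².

Step 1 — sample mean vector:
  mean(U) = (7 + 7 + 9 + 1 + 5 + 3) / 6 = 32/6 = 5.3333
  mean(V) = (9 + 1 + 4 + 3 + 7 + 5) / 6 = 29/6 = 4.8333
  x̄ = (5.3333, 4.8333),  deviation x̄ - mu_0 = (5.3333, 4.8333) - (8, 3) = (-2.6667, 1.8333).

Step 2 — sample covariance matrix, S[i,j] = (1/(n-1)) · Σ_k (x_{k,i} - mean_i) · (x_{k,j} - mean_j), divisor n-1 = 5:
  S[U,U] = ((1.6667)·(1.6667) + (1.6667)·(1.6667) + (3.6667)·(3.6667) + (-4.3333)·(-4.3333) + (-0.3333)·(-0.3333) + (-2.3333)·(-2.3333)) / 5 = 43.3333/5 = 8.6667
  S[U,V] = ((1.6667)·(4.1667) + (1.6667)·(-3.8333) + (3.6667)·(-0.8333) + (-4.3333)·(-1.8333) + (-0.3333)·(2.1667) + (-2.3333)·(0.1667)) / 5 = 4.3333/5 = 0.8667
  S[V,V] = ((4.1667)·(4.1667) + (-3.8333)·(-3.8333) + (-0.8333)·(-0.8333) + (-1.8333)·(-1.8333) + (2.1667)·(2.1667) + (0.1667)·(0.1667)) / 5 = 40.8333/5 = 8.1667
  S = [[8.6667, 0.8667],
 [0.8667, 8.1667]].

Step 3 — invert S. det(S) = 8.6667·8.1667 - (0.8667)² = 70.0267.
  S^{-1} = (1/det) · [[d, -b], [-b, a]] = [[0.1166, -0.0124],
 [-0.0124, 0.1238]].

Step 4 — quadratic form (x̄ - mu_0)^T · S^{-1} · (x̄ - mu_0):
  S^{-1} · (x̄ - mu_0) = (-0.3337, 0.2599),
  (x̄ - mu_0)^T · [...] = (-2.6667)·(-0.3337) + (1.8333)·(0.2599) = 1.3663.

Step 5 — scale by n: T² = 6 · 1.3663 = 8.1978.

T² ≈ 8.1978


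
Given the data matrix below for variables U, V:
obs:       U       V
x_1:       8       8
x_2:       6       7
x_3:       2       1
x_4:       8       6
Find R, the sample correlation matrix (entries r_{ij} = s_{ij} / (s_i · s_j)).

Step 1 — column means:
  mean(U) = (8 + 6 + 2 + 8) / 4 = 24/4 = 6
  mean(V) = (8 + 7 + 1 + 6) / 4 = 22/4 = 5.5

Step 2 — sample variances and covariances s[i,j] = (1/(n-1)) · Σ_k (x_{k,i} - mean_i) · (x_{k,j} - mean_j), with n-1 = 3:
  s[U,U] = ((2)·(2) + (0)·(0) + (-4)·(-4) + (2)·(2)) / 3 = 24/3 = 8
  s[U,V] = ((2)·(2.5) + (0)·(1.5) + (-4)·(-4.5) + (2)·(0.5)) / 3 = 24/3 = 8
  s[V,V] = ((2.5)·(2.5) + (1.5)·(1.5) + (-4.5)·(-4.5) + (0.5)·(0.5)) / 3 = 29/3 = 9.6667
  Sample standard deviations s_i = √(s[i,i]):
  s(U) = √(8) = 2.8284
  s(V) = √(9.6667) = 3.1091

Step 3 — r_{ij} = s_{ij} / (s_i · s_j):
  r[U,U] = 1 (diagonal).
  r[U,V] = 8 / (2.8284 · 3.1091) = 8 / 8.7939 = 0.9097
  r[V,V] = 1 (diagonal).

R is symmetric with unit diagonal. Assembling:

R = [[1, 0.9097],
 [0.9097, 1]]


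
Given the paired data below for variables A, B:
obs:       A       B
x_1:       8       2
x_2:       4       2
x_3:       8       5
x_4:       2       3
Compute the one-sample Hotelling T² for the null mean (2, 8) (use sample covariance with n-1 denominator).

Step 1 — sample mean vector:
  mean(A) = (8 + 4 + 8 + 2) / 4 = 22/4 = 5.5
  mean(B) = (2 + 2 + 5 + 3) / 4 = 12/4 = 3
  x̄ = (5.5, 3),  deviation x̄ - mu_0 = (5.5, 3) - (2, 8) = (3.5, -5).

Step 2 — sample covariance matrix, S[i,j] = (1/(n-1)) · Σ_k (x_{k,i} - mean_i) · (x_{k,j} - mean_j), divisor n-1 = 3:
  S[A,A] = ((2.5)·(2.5) + (-1.5)·(-1.5) + (2.5)·(2.5) + (-3.5)·(-3.5)) / 3 = 27/3 = 9
  S[A,B] = ((2.5)·(-1) + (-1.5)·(-1) + (2.5)·(2) + (-3.5)·(0)) / 3 = 4/3 = 1.3333
  S[B,B] = ((-1)·(-1) + (-1)·(-1) + (2)·(2) + (0)·(0)) / 3 = 6/3 = 2
  S = [[9, 1.3333],
 [1.3333, 2]].

Step 3 — invert S. det(S) = 9·2 - (1.3333)² = 16.2222.
  S^{-1} = (1/det) · [[d, -b], [-b, a]] = [[0.1233, -0.0822],
 [-0.0822, 0.5548]].

Step 4 — quadratic form (x̄ - mu_0)^T · S^{-1} · (x̄ - mu_0):
  S^{-1} · (x̄ - mu_0) = (0.8425, -3.0616),
  (x̄ - mu_0)^T · [...] = (3.5)·(0.8425) + (-5)·(-3.0616) = 18.2568.

Step 5 — scale by n: T² = 4 · 18.2568 = 73.0274.

T² ≈ 73.0274


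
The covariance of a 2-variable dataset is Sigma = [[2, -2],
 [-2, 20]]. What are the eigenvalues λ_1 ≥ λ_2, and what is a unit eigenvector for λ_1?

Step 1 — characteristic polynomial of 2×2 Sigma:
  det(Sigma - λI) = λ² - trace · λ + det = 0.
  trace = 2 + 20 = 22, det = 2·20 - (-2)² = 36.
Step 2 — discriminant:
  Δ = trace² - 4·det = 484 - 144 = 340.
Step 3 — eigenvalues:
  λ = (trace ± √Δ)/2 = (22 ± 18.4391)/2,
  λ_1 = 20.2195,  λ_2 = 1.7805.

Step 4 — unit eigenvector for λ_1: solve (Sigma - λ_1 I)v = 0. First row:
  (2 - 20.2195)·v_x + (-2)·v_y = 0, i.e. (-18.2195)·v_x + (-2)·v_y = 0,
  so v ∝ (b, λ_1 - a) = (-2, 18.2195); multiply by -1 so the first entry is positive: u = (2, -18.2195).
  ||u|| = √((2)² + (-18.2195)²) = √(335.9518) ≈ 18.329,
  v_1 = u/||u|| ≈ (0.1091, -0.994) (||v_1|| = 1).

λ_1 = 20.2195,  λ_2 = 1.7805;  v_1 ≈ (0.1091, -0.994)


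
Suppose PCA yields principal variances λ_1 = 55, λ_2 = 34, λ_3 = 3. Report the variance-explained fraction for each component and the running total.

Step 1 — total variance = trace(Sigma) = Σ λ_i = 55 + 34 + 3 = 92.

Step 2 — fraction explained by component i = λ_i / Σ λ:
  PC1: 55/92 = 0.5978
  PC2: 34/92 = 0.3696
  PC3: 3/92 = 0.0326

Step 3 — cumulative fraction after k components = (λ_1 + ... + λ_k) / Σ λ:
  k = 1: 55/92 = 0.5978
  k = 2: (55 + 34)/92 = 89/92 = 0.9674
  k = 3: (55 + 34 + 3)/92 = 92/92 = 1

Summary (fraction, with percent):

explained: PC1 0.5978 (59.78%), PC2 0.3696 (36.96%), PC3 0.0326 (3.26%);  cumulative: 0.5978, 0.9674, 1


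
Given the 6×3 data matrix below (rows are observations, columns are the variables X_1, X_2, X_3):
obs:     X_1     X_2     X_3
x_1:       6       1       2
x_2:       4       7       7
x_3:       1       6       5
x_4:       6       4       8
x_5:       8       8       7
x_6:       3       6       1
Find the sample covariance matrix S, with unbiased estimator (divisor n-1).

Step 1 — column means:
  mean(X_1) = (6 + 4 + 1 + 6 + 8 + 3) / 6 = 28/6 = 4.6667
  mean(X_2) = (1 + 7 + 6 + 4 + 8 + 6) / 6 = 32/6 = 5.3333
  mean(X_3) = (2 + 7 + 5 + 8 + 7 + 1) / 6 = 30/6 = 5

Step 2 — sample covariance S[i,j] = (1/(n-1)) · Σ_k (x_{k,i} - mean_i) · (x_{k,j} - mean_j), with n-1 = 5.
  S[X_1,X_1] = ((1.3333)·(1.3333) + (-0.6667)·(-0.6667) + (-3.6667)·(-3.6667) + (1.3333)·(1.3333) + (3.3333)·(3.3333) + (-1.6667)·(-1.6667)) / 5 = 31.3333/5 = 6.2667
  S[X_1,X_2] = ((1.3333)·(-4.3333) + (-0.6667)·(1.6667) + (-3.6667)·(0.6667) + (1.3333)·(-1.3333) + (3.3333)·(2.6667) + (-1.6667)·(0.6667)) / 5 = -3.3333/5 = -0.6667
  S[X_1,X_3] = ((1.3333)·(-3) + (-0.6667)·(2) + (-3.6667)·(0) + (1.3333)·(3) + (3.3333)·(2) + (-1.6667)·(-4)) / 5 = 12/5 = 2.4
  S[X_2,X_2] = ((-4.3333)·(-4.3333) + (1.6667)·(1.6667) + (0.6667)·(0.6667) + (-1.3333)·(-1.3333) + (2.6667)·(2.6667) + (0.6667)·(0.6667)) / 5 = 31.3333/5 = 6.2667
  S[X_2,X_3] = ((-4.3333)·(-3) + (1.6667)·(2) + (0.6667)·(0) + (-1.3333)·(3) + (2.6667)·(2) + (0.6667)·(-4)) / 5 = 15/5 = 3
  S[X_3,X_3] = ((-3)·(-3) + (2)·(2) + (0)·(0) + (3)·(3) + (2)·(2) + (-4)·(-4)) / 5 = 42/5 = 8.4

S is symmetric (S[j,i] = S[i,j]). Assembling:

S = [[6.2667, -0.6667, 2.4],
 [-0.6667, 6.2667, 3],
 [2.4, 3, 8.4]]


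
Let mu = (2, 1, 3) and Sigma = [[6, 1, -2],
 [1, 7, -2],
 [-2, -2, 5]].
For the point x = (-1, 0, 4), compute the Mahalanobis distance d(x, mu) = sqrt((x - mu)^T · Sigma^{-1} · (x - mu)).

Step 1 — centre the observation: (x - mu) = (-3, -1, 1).

Step 2 — invert Sigma (cofactor / det for 3×3, or solve directly):
  Sigma^{-1} = [[0.1925, -0.0062, 0.0745],
 [-0.0062, 0.1615, 0.0621],
 [0.0745, 0.0621, 0.2547]].

Step 3 — form the quadratic (x - mu)^T · Sigma^{-1} · (x - mu):
  Sigma^{-1} · (x - mu) = (-0.4969, -0.0807, -0.0311).
  (x - mu)^T · [Sigma^{-1} · (x - mu)] = (-3)·(-0.4969) + (-1)·(-0.0807) + (1)·(-0.0311) = 1.5404.

Step 4 — take square root: d = √(1.5404) ≈ 1.2411.

d(x, mu) = √(1.5404) ≈ 1.2411


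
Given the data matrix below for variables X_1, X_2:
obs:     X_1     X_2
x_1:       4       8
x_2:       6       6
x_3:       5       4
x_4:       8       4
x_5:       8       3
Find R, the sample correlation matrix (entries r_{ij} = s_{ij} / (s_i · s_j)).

Step 1 — column means:
  mean(X_1) = (4 + 6 + 5 + 8 + 8) / 5 = 31/5 = 6.2
  mean(X_2) = (8 + 6 + 4 + 4 + 3) / 5 = 25/5 = 5

Step 2 — sample variances and covariances s[i,j] = (1/(n-1)) · Σ_k (x_{k,i} - mean_i) · (x_{k,j} - mean_j), with n-1 = 4:
  s[X_1,X_1] = ((-2.2)·(-2.2) + (-0.2)·(-0.2) + (-1.2)·(-1.2) + (1.8)·(1.8) + (1.8)·(1.8)) / 4 = 12.8/4 = 3.2
  s[X_1,X_2] = ((-2.2)·(3) + (-0.2)·(1) + (-1.2)·(-1) + (1.8)·(-1) + (1.8)·(-2)) / 4 = -11/4 = -2.75
  s[X_2,X_2] = ((3)·(3) + (1)·(1) + (-1)·(-1) + (-1)·(-1) + (-2)·(-2)) / 4 = 16/4 = 4
  Sample standard deviations s_i = √(s[i,i]):
  s(X_1) = √(3.2) = 1.7889
  s(X_2) = √(4) = 2

Step 3 — r_{ij} = s_{ij} / (s_i · s_j):
  r[X_1,X_1] = 1 (diagonal).
  r[X_1,X_2] = -2.75 / (1.7889 · 2) = -2.75 / 3.5777 = -0.7686
  r[X_2,X_2] = 1 (diagonal).

R is symmetric with unit diagonal. Assembling:

R = [[1, -0.7686],
 [-0.7686, 1]]


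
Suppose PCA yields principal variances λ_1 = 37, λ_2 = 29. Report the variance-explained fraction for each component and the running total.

Step 1 — total variance = trace(Sigma) = Σ λ_i = 37 + 29 = 66.

Step 2 — fraction explained by component i = λ_i / Σ λ:
  PC1: 37/66 = 0.5606
  PC2: 29/66 = 0.4394

Step 3 — cumulative fraction after k components = (λ_1 + ... + λ_k) / Σ λ:
  k = 1: 37/66 = 0.5606
  k = 2: (37 + 29)/66 = 66/66 = 1

Summary (fraction, with percent):

explained: PC1 0.5606 (56.06%), PC2 0.4394 (43.94%);  cumulative: 0.5606, 1


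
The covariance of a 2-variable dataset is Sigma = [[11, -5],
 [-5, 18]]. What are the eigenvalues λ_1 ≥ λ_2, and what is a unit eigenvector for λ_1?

Step 1 — characteristic polynomial of 2×2 Sigma:
  det(Sigma - λI) = λ² - trace · λ + det = 0.
  trace = 11 + 18 = 29, det = 11·18 - (-5)² = 173.
Step 2 — discriminant:
  Δ = trace² - 4·det = 841 - 692 = 149.
Step 3 — eigenvalues:
  λ = (trace ± √Δ)/2 = (29 ± 12.2066)/2,
  λ_1 = 20.6033,  λ_2 = 8.3967.

Step 4 — unit eigenvector for λ_1: solve (Sigma - λ_1 I)v = 0. First row:
  (11 - 20.6033)·v_x + (-5)·v_y = 0, i.e. (-9.6033)·v_x + (-5)·v_y = 0,
  so v ∝ (b, λ_1 - a) = (-5, 9.6033); multiply by -1 so the first entry is positive: u = (5, -9.6033).
  ||u|| = √((5)² + (-9.6033)²) = √(117.2229) ≈ 10.827,
  v_1 = u/||u|| ≈ (0.4618, -0.887) (||v_1|| = 1).

λ_1 = 20.6033,  λ_2 = 8.3967;  v_1 ≈ (0.4618, -0.887)


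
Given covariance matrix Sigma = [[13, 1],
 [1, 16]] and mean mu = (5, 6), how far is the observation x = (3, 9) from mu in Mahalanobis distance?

Step 1 — centre the observation: (x - mu) = (-2, 3).

Step 2 — invert Sigma. det(Sigma) = 13·16 - (1)² = 207.
  Sigma^{-1} = (1/det) · [[d, -b], [-b, a]] = [[0.0773, -0.0048],
 [-0.0048, 0.0628]].

Step 3 — form the quadratic (x - mu)^T · Sigma^{-1} · (x - mu):
  Sigma^{-1} · (x - mu) = (-0.1691, 0.1981).
  (x - mu)^T · [Sigma^{-1} · (x - mu)] = (-2)·(-0.1691) + (3)·(0.1981) = 0.9324.

Step 4 — take square root: d = √(0.9324) ≈ 0.9656.

d(x, mu) = √(0.9324) ≈ 0.9656


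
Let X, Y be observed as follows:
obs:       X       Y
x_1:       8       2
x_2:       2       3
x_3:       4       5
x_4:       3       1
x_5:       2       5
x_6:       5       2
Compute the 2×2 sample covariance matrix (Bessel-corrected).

Step 1 — column means:
  mean(X) = (8 + 2 + 4 + 3 + 2 + 5) / 6 = 24/6 = 4
  mean(Y) = (2 + 3 + 5 + 1 + 5 + 2) / 6 = 18/6 = 3

Step 2 — sample covariance S[i,j] = (1/(n-1)) · Σ_k (x_{k,i} - mean_i) · (x_{k,j} - mean_j), with n-1 = 5.
  S[X,X] = ((4)·(4) + (-2)·(-2) + (0)·(0) + (-1)·(-1) + (-2)·(-2) + (1)·(1)) / 5 = 26/5 = 5.2
  S[X,Y] = ((4)·(-1) + (-2)·(0) + (0)·(2) + (-1)·(-2) + (-2)·(2) + (1)·(-1)) / 5 = -7/5 = -1.4
  S[Y,Y] = ((-1)·(-1) + (0)·(0) + (2)·(2) + (-2)·(-2) + (2)·(2) + (-1)·(-1)) / 5 = 14/5 = 2.8

S is symmetric (S[j,i] = S[i,j]). Assembling:

S = [[5.2, -1.4],
 [-1.4, 2.8]]


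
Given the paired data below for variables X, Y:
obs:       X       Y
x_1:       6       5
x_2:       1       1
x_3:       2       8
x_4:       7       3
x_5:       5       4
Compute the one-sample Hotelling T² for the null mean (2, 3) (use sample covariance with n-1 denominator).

Step 1 — sample mean vector:
  mean(X) = (6 + 1 + 2 + 7 + 5) / 5 = 21/5 = 4.2
  mean(Y) = (5 + 1 + 8 + 3 + 4) / 5 = 21/5 = 4.2
  x̄ = (4.2, 4.2),  deviation x̄ - mu_0 = (4.2, 4.2) - (2, 3) = (2.2, 1.2).

Step 2 — sample covariance matrix, S[i,j] = (1/(n-1)) · Σ_k (x_{k,i} - mean_i) · (x_{k,j} - mean_j), divisor n-1 = 4:
  S[X,X] = ((1.8)·(1.8) + (-3.2)·(-3.2) + (-2.2)·(-2.2) + (2.8)·(2.8) + (0.8)·(0.8)) / 4 = 26.8/4 = 6.7
  S[X,Y] = ((1.8)·(0.8) + (-3.2)·(-3.2) + (-2.2)·(3.8) + (2.8)·(-1.2) + (0.8)·(-0.2)) / 4 = -0.2/4 = -0.05
  S[Y,Y] = ((0.8)·(0.8) + (-3.2)·(-3.2) + (3.8)·(3.8) + (-1.2)·(-1.2) + (-0.2)·(-0.2)) / 4 = 26.8/4 = 6.7
  S = [[6.7, -0.05],
 [-0.05, 6.7]].

Step 3 — invert S. det(S) = 6.7·6.7 - (-0.05)² = 44.8875.
  S^{-1} = (1/det) · [[d, -b], [-b, a]] = [[0.1493, 0.0011],
 [0.0011, 0.1493]].

Step 4 — quadratic form (x̄ - mu_0)^T · S^{-1} · (x̄ - mu_0):
  S^{-1} · (x̄ - mu_0) = (0.3297, 0.1816),
  (x̄ - mu_0)^T · [...] = (2.2)·(0.3297) + (1.2)·(0.1816) = 0.9432.

Step 5 — scale by n: T² = 5 · 0.9432 = 4.7162.

T² ≈ 4.7162


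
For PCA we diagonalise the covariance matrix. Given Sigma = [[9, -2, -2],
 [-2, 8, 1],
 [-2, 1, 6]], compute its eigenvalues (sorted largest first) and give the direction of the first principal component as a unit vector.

Step 1 — characteristic polynomial p(λ) = det(λI - Sigma) = λ³ - tr·λ² + c_1·λ - det, where tr = trace, c_1 = sum of the principal 2×2 minors, det = det(Sigma):
  tr = 9 + 8 + 6 = 23,
  c_1 = (9·8 - (-2)²) + (9·6 - (-2)²) + (8·6 - (1)²) = 68 + 50 + 47 = 165,
  det = 9·(8·6 - (1)²) - (-2)·((-2)·6 - (1)·(-2)) + (-2)·((-2)·(1) - 8·(-2)) = 9·(47) - (-2)·(-10) + (-2)·(14) = 375.
  So p(λ) = λ³ - 23λ² + 165λ - 375.
Step 2 — look for an integer root (rational root theorem: any rational root is an integer divisor of 375). Testing λ = 5:
  p(5) = 125 - 575 + 825 - 375 = 0  ✓
  Dividing out (λ - 5): p(λ) = (λ - 5)(λ² - 18λ + 75).
Step 3 — remaining eigenvalues from the quadratic λ² - 18λ + 75 = 0:
  Δ = 18² - 4·75 = 324 - 300 = 24,  λ = (18 ± √24)/2 = (18 ± 4.899)/2 ≈ 11.4495 or 6.5505.
  Sorted: λ_1 = 11.4495,  λ_2 = 6.5505,  λ_3 = 5  (check: sum = 23 = tr ✓).

Step 4 — unit eigenvector for λ_1 ≈ 11.4495: v spans the null space of (Sigma - λ_1 I), whose rows are
  r_1 = (-2.4495, -2, -2),  r_2 = (-2, -3.4495, 1),  r_3 = (-2, 1, -5.4495).
  v is orthogonal to every row, so take v ∝ r_1 × r_2 = ((-2)·(1) - (-2)·(-3.4495), (-2)·(-2) - (-2.4495)·(1), (-2.4495)·(-3.4495) - (-2)·(-2)) ≈ (-8.899, 6.4495, 4.4495).
  Rescale (multiply by -1 so the first nonzero entry is positive): u = (8.899, -6.4495, -4.4495).
  ||u|| = √((8.899)² + (-6.4495)² + (-4.4495)²) = √(140.5857) ≈ 11.8569,  v_1 = u/||u|| ≈ (0.7505, -0.5439, -0.3753) (||v_1|| = 1).

λ_1 = 11.4495,  λ_2 = 6.5505,  λ_3 = 5;  v_1 ≈ (0.7505, -0.5439, -0.3753)


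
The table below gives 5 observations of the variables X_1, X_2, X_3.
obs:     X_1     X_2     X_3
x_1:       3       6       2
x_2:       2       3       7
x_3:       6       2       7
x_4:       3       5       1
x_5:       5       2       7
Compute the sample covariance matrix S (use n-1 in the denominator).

Step 1 — column means:
  mean(X_1) = (3 + 2 + 6 + 3 + 5) / 5 = 19/5 = 3.8
  mean(X_2) = (6 + 3 + 2 + 5 + 2) / 5 = 18/5 = 3.6
  mean(X_3) = (2 + 7 + 7 + 1 + 7) / 5 = 24/5 = 4.8

Step 2 — sample covariance S[i,j] = (1/(n-1)) · Σ_k (x_{k,i} - mean_i) · (x_{k,j} - mean_j), with n-1 = 4.
  S[X_1,X_1] = ((-0.8)·(-0.8) + (-1.8)·(-1.8) + (2.2)·(2.2) + (-0.8)·(-0.8) + (1.2)·(1.2)) / 4 = 10.8/4 = 2.7
  S[X_1,X_2] = ((-0.8)·(2.4) + (-1.8)·(-0.6) + (2.2)·(-1.6) + (-0.8)·(1.4) + (1.2)·(-1.6)) / 4 = -7.4/4 = -1.85
  S[X_1,X_3] = ((-0.8)·(-2.8) + (-1.8)·(2.2) + (2.2)·(2.2) + (-0.8)·(-3.8) + (1.2)·(2.2)) / 4 = 8.8/4 = 2.2
  S[X_2,X_2] = ((2.4)·(2.4) + (-0.6)·(-0.6) + (-1.6)·(-1.6) + (1.4)·(1.4) + (-1.6)·(-1.6)) / 4 = 13.2/4 = 3.3
  S[X_2,X_3] = ((2.4)·(-2.8) + (-0.6)·(2.2) + (-1.6)·(2.2) + (1.4)·(-3.8) + (-1.6)·(2.2)) / 4 = -20.4/4 = -5.1
  S[X_3,X_3] = ((-2.8)·(-2.8) + (2.2)·(2.2) + (2.2)·(2.2) + (-3.8)·(-3.8) + (2.2)·(2.2)) / 4 = 36.8/4 = 9.2

S is symmetric (S[j,i] = S[i,j]). Assembling:

S = [[2.7, -1.85, 2.2],
 [-1.85, 3.3, -5.1],
 [2.2, -5.1, 9.2]]


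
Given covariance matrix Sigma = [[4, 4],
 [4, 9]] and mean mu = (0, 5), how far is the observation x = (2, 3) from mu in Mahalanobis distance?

Step 1 — centre the observation: (x - mu) = (2, -2).

Step 2 — invert Sigma. det(Sigma) = 4·9 - (4)² = 20.
  Sigma^{-1} = (1/det) · [[d, -b], [-b, a]] = [[0.45, -0.2],
 [-0.2, 0.2]].

Step 3 — form the quadratic (x - mu)^T · Sigma^{-1} · (x - mu):
  Sigma^{-1} · (x - mu) = (1.3, -0.8).
  (x - mu)^T · [Sigma^{-1} · (x - mu)] = (2)·(1.3) + (-2)·(-0.8) = 4.2.

Step 4 — take square root: d = √(4.2) ≈ 2.0494.

d(x, mu) = √(4.2) ≈ 2.0494


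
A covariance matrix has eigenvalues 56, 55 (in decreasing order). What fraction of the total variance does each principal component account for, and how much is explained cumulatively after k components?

Step 1 — total variance = trace(Sigma) = Σ λ_i = 56 + 55 = 111.

Step 2 — fraction explained by component i = λ_i / Σ λ:
  PC1: 56/111 = 0.5045
  PC2: 55/111 = 0.4955

Step 3 — cumulative fraction after k components = (λ_1 + ... + λ_k) / Σ λ:
  k = 1: 56/111 = 0.5045
  k = 2: (56 + 55)/111 = 111/111 = 1

Summary (fraction, with percent):

explained: PC1 0.5045 (50.45%), PC2 0.4955 (49.55%);  cumulative: 0.5045, 1


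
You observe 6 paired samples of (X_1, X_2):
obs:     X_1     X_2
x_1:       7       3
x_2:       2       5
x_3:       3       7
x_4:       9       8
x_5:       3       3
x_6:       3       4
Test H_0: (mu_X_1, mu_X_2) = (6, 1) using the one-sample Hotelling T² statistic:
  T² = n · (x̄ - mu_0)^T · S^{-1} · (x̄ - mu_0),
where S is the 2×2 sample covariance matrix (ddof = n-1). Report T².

Step 1 — sample mean vector:
  mean(X_1) = (7 + 2 + 3 + 9 + 3 + 3) / 6 = 27/6 = 4.5
  mean(X_2) = (3 + 5 + 7 + 8 + 3 + 4) / 6 = 30/6 = 5
  x̄ = (4.5, 5),  deviation x̄ - mu_0 = (4.5, 5) - (6, 1) = (-1.5, 4).

Step 2 — sample covariance matrix, S[i,j] = (1/(n-1)) · Σ_k (x_{k,i} - mean_i) · (x_{k,j} - mean_j), divisor n-1 = 5:
  S[X_1,X_1] = ((2.5)·(2.5) + (-2.5)·(-2.5) + (-1.5)·(-1.5) + (4.5)·(4.5) + (-1.5)·(-1.5) + (-1.5)·(-1.5)) / 5 = 39.5/5 = 7.9
  S[X_1,X_2] = ((2.5)·(-2) + (-2.5)·(0) + (-1.5)·(2) + (4.5)·(3) + (-1.5)·(-2) + (-1.5)·(-1)) / 5 = 10/5 = 2
  S[X_2,X_2] = ((-2)·(-2) + (0)·(0) + (2)·(2) + (3)·(3) + (-2)·(-2) + (-1)·(-1)) / 5 = 22/5 = 4.4
  S = [[7.9, 2],
 [2, 4.4]].

Step 3 — invert S. det(S) = 7.9·4.4 - (2)² = 30.76.
  S^{-1} = (1/det) · [[d, -b], [-b, a]] = [[0.143, -0.065],
 [-0.065, 0.2568]].

Step 4 — quadratic form (x̄ - mu_0)^T · S^{-1} · (x̄ - mu_0):
  S^{-1} · (x̄ - mu_0) = (-0.4746, 1.1248),
  (x̄ - mu_0)^T · [...] = (-1.5)·(-0.4746) + (4)·(1.1248) = 5.2113.

Step 5 — scale by n: T² = 6 · 5.2113 = 31.2679.

T² ≈ 31.2679


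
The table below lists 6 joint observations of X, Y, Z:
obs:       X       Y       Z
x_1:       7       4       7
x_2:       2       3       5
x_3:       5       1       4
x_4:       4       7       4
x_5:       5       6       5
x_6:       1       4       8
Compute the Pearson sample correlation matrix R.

Step 1 — column means:
  mean(X) = (7 + 2 + 5 + 4 + 5 + 1) / 6 = 24/6 = 4
  mean(Y) = (4 + 3 + 1 + 7 + 6 + 4) / 6 = 25/6 = 4.1667
  mean(Z) = (7 + 5 + 4 + 4 + 5 + 8) / 6 = 33/6 = 5.5

Step 2 — sample variances and covariances s[i,j] = (1/(n-1)) · Σ_k (x_{k,i} - mean_i) · (x_{k,j} - mean_j), with n-1 = 5:
  s[X,X] = ((3)·(3) + (-2)·(-2) + (1)·(1) + (0)·(0) + (1)·(1) + (-3)·(-3)) / 5 = 24/5 = 4.8
  s[X,Y] = ((3)·(-0.1667) + (-2)·(-1.1667) + (1)·(-3.1667) + (0)·(2.8333) + (1)·(1.8333) + (-3)·(-0.1667)) / 5 = 1/5 = 0.2
  s[X,Z] = ((3)·(1.5) + (-2)·(-0.5) + (1)·(-1.5) + (0)·(-1.5) + (1)·(-0.5) + (-3)·(2.5)) / 5 = -4/5 = -0.8
  s[Y,Y] = ((-0.1667)·(-0.1667) + (-1.1667)·(-1.1667) + (-3.1667)·(-3.1667) + (2.8333)·(2.8333) + (1.8333)·(1.8333) + (-0.1667)·(-0.1667)) / 5 = 22.8333/5 = 4.5667
  s[Y,Z] = ((-0.1667)·(1.5) + (-1.1667)·(-0.5) + (-3.1667)·(-1.5) + (2.8333)·(-1.5) + (1.8333)·(-0.5) + (-0.1667)·(2.5)) / 5 = -0.5/5 = -0.1
  s[Z,Z] = ((1.5)·(1.5) + (-0.5)·(-0.5) + (-1.5)·(-1.5) + (-1.5)·(-1.5) + (-0.5)·(-0.5) + (2.5)·(2.5)) / 5 = 13.5/5 = 2.7
  Sample standard deviations s_i = √(s[i,i]):
  s(X) = √(4.8) = 2.1909
  s(Y) = √(4.5667) = 2.137
  s(Z) = √(2.7) = 1.6432

Step 3 — r_{ij} = s_{ij} / (s_i · s_j):
  r[X,X] = 1 (diagonal).
  r[X,Y] = 0.2 / (2.1909 · 2.137) = 0.2 / 4.6819 = 0.0427
  r[X,Z] = -0.8 / (2.1909 · 1.6432) = -0.8 / 3.6 = -0.2222
  r[Y,Y] = 1 (diagonal).
  r[Y,Z] = -0.1 / (2.137 · 1.6432) = -0.1 / 3.5114 = -0.0285
  r[Z,Z] = 1 (diagonal).

R is symmetric with unit diagonal. Assembling:

R = [[1, 0.0427, -0.2222],
 [0.0427, 1, -0.0285],
 [-0.2222, -0.0285, 1]]


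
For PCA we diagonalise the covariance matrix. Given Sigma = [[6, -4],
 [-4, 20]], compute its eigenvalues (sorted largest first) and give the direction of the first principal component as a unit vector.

Step 1 — characteristic polynomial of 2×2 Sigma:
  det(Sigma - λI) = λ² - trace · λ + det = 0.
  trace = 6 + 20 = 26, det = 6·20 - (-4)² = 104.
Step 2 — discriminant:
  Δ = trace² - 4·det = 676 - 416 = 260.
Step 3 — eigenvalues:
  λ = (trace ± √Δ)/2 = (26 ± 16.1245)/2,
  λ_1 = 21.0623,  λ_2 = 4.9377.

Step 4 — unit eigenvector for λ_1: solve (Sigma - λ_1 I)v = 0. First row:
  (6 - 21.0623)·v_x + (-4)·v_y = 0, i.e. (-15.0623)·v_x + (-4)·v_y = 0,
  so v ∝ (b, λ_1 - a) = (-4, 15.0623); multiply by -1 so the first entry is positive: u = (4, -15.0623).
  ||u|| = √((4)² + (-15.0623)²) = √(242.8716) ≈ 15.5843,
  v_1 = u/||u|| ≈ (0.2567, -0.9665) (||v_1|| = 1).

λ_1 = 21.0623,  λ_2 = 4.9377;  v_1 ≈ (0.2567, -0.9665)


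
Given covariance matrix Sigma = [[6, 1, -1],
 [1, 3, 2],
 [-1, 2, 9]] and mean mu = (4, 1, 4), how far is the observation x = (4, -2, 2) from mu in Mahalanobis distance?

Step 1 — centre the observation: (x - mu) = (0, -3, -2).

Step 2 — invert Sigma (cofactor / det for 3×3, or solve directly):
  Sigma^{-1} = [[0.1885, -0.0902, 0.041],
 [-0.0902, 0.4344, -0.1066],
 [0.041, -0.1066, 0.1393]].

Step 3 — form the quadratic (x - mu)^T · Sigma^{-1} · (x - mu):
  Sigma^{-1} · (x - mu) = (0.1885, -1.0902, 0.041).
  (x - mu)^T · [Sigma^{-1} · (x - mu)] = (0)·(0.1885) + (-3)·(-1.0902) + (-2)·(0.041) = 3.1885.

Step 4 — take square root: d = √(3.1885) ≈ 1.7856.

d(x, mu) = √(3.1885) ≈ 1.7856


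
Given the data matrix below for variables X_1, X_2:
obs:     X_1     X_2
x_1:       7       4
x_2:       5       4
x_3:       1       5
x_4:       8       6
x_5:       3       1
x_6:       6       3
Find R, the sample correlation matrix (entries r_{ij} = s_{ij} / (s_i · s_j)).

Step 1 — column means:
  mean(X_1) = (7 + 5 + 1 + 8 + 3 + 6) / 6 = 30/6 = 5
  mean(X_2) = (4 + 4 + 5 + 6 + 1 + 3) / 6 = 23/6 = 3.8333

Step 2 — sample variances and covariances s[i,j] = (1/(n-1)) · Σ_k (x_{k,i} - mean_i) · (x_{k,j} - mean_j), with n-1 = 5:
  s[X_1,X_1] = ((2)·(2) + (0)·(0) + (-4)·(-4) + (3)·(3) + (-2)·(-2) + (1)·(1)) / 5 = 34/5 = 6.8
  s[X_1,X_2] = ((2)·(0.1667) + (0)·(0.1667) + (-4)·(1.1667) + (3)·(2.1667) + (-2)·(-2.8333) + (1)·(-0.8333)) / 5 = 7/5 = 1.4
  s[X_2,X_2] = ((0.1667)·(0.1667) + (0.1667)·(0.1667) + (1.1667)·(1.1667) + (2.1667)·(2.1667) + (-2.8333)·(-2.8333) + (-0.8333)·(-0.8333)) / 5 = 14.8333/5 = 2.9667
  Sample standard deviations s_i = √(s[i,i]):
  s(X_1) = √(6.8) = 2.6077
  s(X_2) = √(2.9667) = 1.7224

Step 3 — r_{ij} = s_{ij} / (s_i · s_j):
  r[X_1,X_1] = 1 (diagonal).
  r[X_1,X_2] = 1.4 / (2.6077 · 1.7224) = 1.4 / 4.4915 = 0.3117
  r[X_2,X_2] = 1 (diagonal).

R is symmetric with unit diagonal. Assembling:

R = [[1, 0.3117],
 [0.3117, 1]]


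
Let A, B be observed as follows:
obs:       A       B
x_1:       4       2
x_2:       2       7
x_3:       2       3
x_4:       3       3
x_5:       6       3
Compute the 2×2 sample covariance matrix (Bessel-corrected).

Step 1 — column means:
  mean(A) = (4 + 2 + 2 + 3 + 6) / 5 = 17/5 = 3.4
  mean(B) = (2 + 7 + 3 + 3 + 3) / 5 = 18/5 = 3.6

Step 2 — sample covariance S[i,j] = (1/(n-1)) · Σ_k (x_{k,i} - mean_i) · (x_{k,j} - mean_j), with n-1 = 4.
  S[A,A] = ((0.6)·(0.6) + (-1.4)·(-1.4) + (-1.4)·(-1.4) + (-0.4)·(-0.4) + (2.6)·(2.6)) / 4 = 11.2/4 = 2.8
  S[A,B] = ((0.6)·(-1.6) + (-1.4)·(3.4) + (-1.4)·(-0.6) + (-0.4)·(-0.6) + (2.6)·(-0.6)) / 4 = -6.2/4 = -1.55
  S[B,B] = ((-1.6)·(-1.6) + (3.4)·(3.4) + (-0.6)·(-0.6) + (-0.6)·(-0.6) + (-0.6)·(-0.6)) / 4 = 15.2/4 = 3.8

S is symmetric (S[j,i] = S[i,j]). Assembling:

S = [[2.8, -1.55],
 [-1.55, 3.8]]


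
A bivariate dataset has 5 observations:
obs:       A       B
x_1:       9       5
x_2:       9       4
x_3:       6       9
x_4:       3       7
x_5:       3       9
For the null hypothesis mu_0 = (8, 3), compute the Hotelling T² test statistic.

Step 1 — sample mean vector:
  mean(A) = (9 + 9 + 6 + 3 + 3) / 5 = 30/5 = 6
  mean(B) = (5 + 4 + 9 + 7 + 9) / 5 = 34/5 = 6.8
  x̄ = (6, 6.8),  deviation x̄ - mu_0 = (6, 6.8) - (8, 3) = (-2, 3.8).

Step 2 — sample covariance matrix, S[i,j] = (1/(n-1)) · Σ_k (x_{k,i} - mean_i) · (x_{k,j} - mean_j), divisor n-1 = 4:
  S[A,A] = ((3)·(3) + (3)·(3) + (0)·(0) + (-3)·(-3) + (-3)·(-3)) / 4 = 36/4 = 9
  S[A,B] = ((3)·(-1.8) + (3)·(-2.8) + (0)·(2.2) + (-3)·(0.2) + (-3)·(2.2)) / 4 = -21/4 = -5.25
  S[B,B] = ((-1.8)·(-1.8) + (-2.8)·(-2.8) + (2.2)·(2.2) + (0.2)·(0.2) + (2.2)·(2.2)) / 4 = 20.8/4 = 5.2
  S = [[9, -5.25],
 [-5.25, 5.2]].

Step 3 — invert S. det(S) = 9·5.2 - (-5.25)² = 19.2375.
  S^{-1} = (1/det) · [[d, -b], [-b, a]] = [[0.2703, 0.2729],
 [0.2729, 0.4678]].

Step 4 — quadratic form (x̄ - mu_0)^T · S^{-1} · (x̄ - mu_0):
  S^{-1} · (x̄ - mu_0) = (0.4964, 1.232),
  (x̄ - mu_0)^T · [...] = (-2)·(0.4964) + (3.8)·(1.232) = 3.6886.

Step 5 — scale by n: T² = 5 · 3.6886 = 18.4431.

T² ≈ 18.4431


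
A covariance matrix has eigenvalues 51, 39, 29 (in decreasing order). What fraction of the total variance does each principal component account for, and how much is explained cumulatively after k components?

Step 1 — total variance = trace(Sigma) = Σ λ_i = 51 + 39 + 29 = 119.

Step 2 — fraction explained by component i = λ_i / Σ λ:
  PC1: 51/119 = 0.4286
  PC2: 39/119 = 0.3277
  PC3: 29/119 = 0.2437

Step 3 — cumulative fraction after k components = (λ_1 + ... + λ_k) / Σ λ:
  k = 1: 51/119 = 0.4286
  k = 2: (51 + 39)/119 = 90/119 = 0.7563
  k = 3: (51 + 39 + 29)/119 = 119/119 = 1

Summary (fraction, with percent):

explained: PC1 0.4286 (42.86%), PC2 0.3277 (32.77%), PC3 0.2437 (24.37%);  cumulative: 0.4286, 0.7563, 1


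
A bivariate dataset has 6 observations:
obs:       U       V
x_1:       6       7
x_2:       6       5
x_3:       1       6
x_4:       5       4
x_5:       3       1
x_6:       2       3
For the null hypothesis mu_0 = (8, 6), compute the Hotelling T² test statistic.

Step 1 — sample mean vector:
  mean(U) = (6 + 6 + 1 + 5 + 3 + 2) / 6 = 23/6 = 3.8333
  mean(V) = (7 + 5 + 6 + 4 + 1 + 3) / 6 = 26/6 = 4.3333
  x̄ = (3.8333, 4.3333),  deviation x̄ - mu_0 = (3.8333, 4.3333) - (8, 6) = (-4.1667, -1.6667).

Step 2 — sample covariance matrix, S[i,j] = (1/(n-1)) · Σ_k (x_{k,i} - mean_i) · (x_{k,j} - mean_j), divisor n-1 = 5:
  S[U,U] = ((2.1667)·(2.1667) + (2.1667)·(2.1667) + (-2.8333)·(-2.8333) + (1.1667)·(1.1667) + (-0.8333)·(-0.8333) + (-1.8333)·(-1.8333)) / 5 = 22.8333/5 = 4.5667
  S[U,V] = ((2.1667)·(2.6667) + (2.1667)·(0.6667) + (-2.8333)·(1.6667) + (1.1667)·(-0.3333) + (-0.8333)·(-3.3333) + (-1.8333)·(-1.3333)) / 5 = 7.3333/5 = 1.4667
  S[V,V] = ((2.6667)·(2.6667) + (0.6667)·(0.6667) + (1.6667)·(1.6667) + (-0.3333)·(-0.3333) + (-3.3333)·(-3.3333) + (-1.3333)·(-1.3333)) / 5 = 23.3333/5 = 4.6667
  S = [[4.5667, 1.4667],
 [1.4667, 4.6667]].

Step 3 — invert S. det(S) = 4.5667·4.6667 - (1.4667)² = 19.16.
  S^{-1} = (1/det) · [[d, -b], [-b, a]] = [[0.2436, -0.0765],
 [-0.0765, 0.2383]].

Step 4 — quadratic form (x̄ - mu_0)^T · S^{-1} · (x̄ - mu_0):
  S^{-1} · (x̄ - mu_0) = (-0.8873, -0.0783),
  (x̄ - mu_0)^T · [...] = (-4.1667)·(-0.8873) + (-1.6667)·(-0.0783) = 3.8274.

Step 5 — scale by n: T² = 6 · 3.8274 = 22.9645.

T² ≈ 22.9645
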